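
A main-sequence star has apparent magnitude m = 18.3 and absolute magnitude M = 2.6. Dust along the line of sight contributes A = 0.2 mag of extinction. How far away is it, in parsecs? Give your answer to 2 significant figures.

m − M = 5 log₁₀(d/10 pc) + A  ⇒  18.3 − (2.6) − 0.2 = 5 log₁₀(d/10)
15.500 = 5 log₁₀(d/10)
log₁₀ d = (m − M − A)/5 + 1 = 4.1000
d = 10^4.1000 = 12590 pc

d ≈ 13000 pc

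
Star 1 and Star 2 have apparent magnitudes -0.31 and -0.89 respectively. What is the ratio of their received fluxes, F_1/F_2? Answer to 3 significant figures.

Magnitude difference = 0.58
Flux ratio = 10^(−0.4 Δm) = 10^(−0.4 × 0.58) = 10^-0.232 = 0.5861

F_1/F_2 ≈ 0.586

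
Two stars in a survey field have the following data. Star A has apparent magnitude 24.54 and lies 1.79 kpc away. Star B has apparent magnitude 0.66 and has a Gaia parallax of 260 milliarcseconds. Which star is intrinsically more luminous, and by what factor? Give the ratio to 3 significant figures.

Star B is more luminous, by a factor of 16500.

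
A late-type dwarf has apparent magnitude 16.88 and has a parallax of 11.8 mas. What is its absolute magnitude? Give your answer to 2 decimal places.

M ≈ 12.24

p = 11.8 mas = 0.0118″ → d = 1/p = 84.75 pc
5 log₁₀(d/10 pc) = 5 log₁₀(84.75) − 5 = 4.641
M = m − 5 log₁₀(d/10) = 16.88 − 4.641 = 12.239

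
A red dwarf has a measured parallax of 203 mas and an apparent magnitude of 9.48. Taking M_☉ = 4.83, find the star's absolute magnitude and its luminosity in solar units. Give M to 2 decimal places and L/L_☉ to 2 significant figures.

M ≈ 11.02; L/L_☉ ≈ 3.3×10^-3

d = 1/p = 1000/203 mas = 4.926 pc
M = m − 5 log₁₀ d + 5 = 9.48 − 5·0.6925 + 5 = 11.017
M − M_☉ = 11.017 − 4.83 = 6.187
L/L_☉ = 10^(−0.4 × 6.187) = 3.350×10^-3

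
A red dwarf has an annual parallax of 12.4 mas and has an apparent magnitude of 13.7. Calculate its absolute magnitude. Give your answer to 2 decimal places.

M ≈ 9.17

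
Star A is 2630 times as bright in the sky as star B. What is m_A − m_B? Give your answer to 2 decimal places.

Pogson: Δm = −2.5 log₁₀(ratio) = −2.5 log₁₀(2630) = −2.5 × 3.4200 = -8.550
Star A is brighter, so it has the smaller magnitude: the difference is negative.

m_A − m_B ≈ -8.55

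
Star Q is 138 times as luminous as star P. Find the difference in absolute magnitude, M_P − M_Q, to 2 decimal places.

Pogson: ΔM = −2.5 log₁₀(ratio) = −2.5 log₁₀(138) = −2.5 × 2.1399 = -5.350
Star Q is brighter so has the smaller magnitude: M_P − M_Q is positive.

M_P − M_Q ≈ 5.35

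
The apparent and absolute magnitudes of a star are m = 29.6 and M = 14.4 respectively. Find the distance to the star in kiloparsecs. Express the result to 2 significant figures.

μ = m − M = 15.200
m − M = 5 log₁₀ d − 5
log₁₀ d = (m − M)/5 + 1 = 4.0400
d = 10^4.0400 = 10960 pc
= 10.96 kpc

d ≈ 11 kpc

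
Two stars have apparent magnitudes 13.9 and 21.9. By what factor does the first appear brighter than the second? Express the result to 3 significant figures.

1580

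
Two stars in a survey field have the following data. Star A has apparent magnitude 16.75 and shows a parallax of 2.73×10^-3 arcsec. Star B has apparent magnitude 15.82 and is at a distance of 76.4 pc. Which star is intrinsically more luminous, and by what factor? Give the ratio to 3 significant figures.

Star A: d = 1/p = 1/2.73×10^-3″ = 366.3 pc
Star A: M = m − 5 log₁₀ d + 5 = 16.75 − 5·2.5638 + 5 = 8.931
Star B: M = m − 5 log₁₀ d + 5 = 15.82 − 5·1.8831 + 5 = 11.405
ΔM = M_A − M_B = 8.931 − (11.405) = -2.474; smaller M is more luminous → Star A.
L ratio = 10^(0.4 |ΔM|) = 10^0.989 = 9.761

Star A is more luminous, by a factor of 9.76.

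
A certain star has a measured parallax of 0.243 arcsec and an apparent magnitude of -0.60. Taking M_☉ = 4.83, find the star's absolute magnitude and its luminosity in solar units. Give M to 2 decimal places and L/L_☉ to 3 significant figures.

M ≈ 1.33; L/L_☉ ≈ 25.2

d = 1/p = 1/0.243″ = 4.115 pc
M = m − 5 log₁₀ d + 5 = -0.60 − 5·0.6144 + 5 = 1.328
M − M_☉ = 1.328 − 4.83 = -3.502
L/L_☉ = 10^(−0.4 × -3.502) = 25.16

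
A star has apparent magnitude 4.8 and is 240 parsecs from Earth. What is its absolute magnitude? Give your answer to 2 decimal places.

M ≈ -2.10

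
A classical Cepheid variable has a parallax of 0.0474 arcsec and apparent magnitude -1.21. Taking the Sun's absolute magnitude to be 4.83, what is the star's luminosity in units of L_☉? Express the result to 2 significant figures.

d = 1/p = 1/0.0474″ = 21.10 pc
M = m − 5 log₁₀ d + 5 = -1.21 − 5·1.3242 + 5 = -2.831
M − M_☉ = -2.831 − 4.83 = -7.661
L/L_☉ = 10^(−0.4 × -7.661) = 1160

L/L_☉ ≈ 1200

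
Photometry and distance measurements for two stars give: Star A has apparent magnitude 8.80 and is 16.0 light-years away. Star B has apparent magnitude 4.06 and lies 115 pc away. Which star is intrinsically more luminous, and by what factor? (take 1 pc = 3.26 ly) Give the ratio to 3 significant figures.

Star B is more luminous, by a factor of 43200.

Star A: d = 16.0 ly / 3.26 = 4.908 pc
Star A: M = m − 5 log₁₀ d + 5 = 8.80 − 5·0.6909 + 5 = 10.345
Star B: M = m − 5 log₁₀ d + 5 = 4.06 − 5·2.0607 + 5 = -1.243
ΔM = M_A − M_B = 10.345 − (-1.243) = 11.589; smaller M is more luminous → Star B.
L ratio = 10^(0.4 |ΔM|) = 10^4.636 = 43210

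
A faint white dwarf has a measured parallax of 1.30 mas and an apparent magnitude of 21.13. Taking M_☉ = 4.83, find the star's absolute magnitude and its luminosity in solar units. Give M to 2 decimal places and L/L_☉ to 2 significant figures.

M ≈ 11.70; L/L_☉ ≈ 1.8×10^-3

d = 1/p = 1000/1.30 mas = 769.2 pc
M = m − 5 log₁₀ d + 5 = 21.13 − 5·2.8861 + 5 = 11.700
M − M_☉ = 11.700 − 4.83 = 6.870
L/L_☉ = 10^(−0.4 × 6.870) = 1.787×10^-3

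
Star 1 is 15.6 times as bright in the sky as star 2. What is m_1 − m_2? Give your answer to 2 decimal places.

Pogson: Δm = −2.5 log₁₀(ratio) = −2.5 log₁₀(15.6) = −2.5 × 1.1931 = -2.983
Star 1 is brighter, so it has the smaller magnitude: the difference is negative.

m_1 − m_2 ≈ -2.98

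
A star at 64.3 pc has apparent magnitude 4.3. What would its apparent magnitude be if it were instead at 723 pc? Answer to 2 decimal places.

Flux ∝ 1/d², so Δm = 5 log₁₀(d₂/d₁) = 5 log₁₀(723/64.3) = 5.255
m₂ = m₁ + Δm = 4.3 + (5.255) = 9.555

m ≈ 9.55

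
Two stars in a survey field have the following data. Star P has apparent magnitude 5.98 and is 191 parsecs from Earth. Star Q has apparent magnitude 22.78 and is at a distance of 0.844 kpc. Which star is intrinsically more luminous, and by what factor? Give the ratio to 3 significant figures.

Star P is more luminous, by a factor of 269000.

Star P: M = m − 5 log₁₀ d + 5 = 5.98 − 5·2.2810 + 5 = -0.425
Star Q: d = 0.844 kpc = 844.0 pc
Star Q: M = m − 5 log₁₀ d + 5 = 22.78 − 5·2.9263 + 5 = 13.148
ΔM = M_P − M_Q = -0.425 − (13.148) = -13.573; smaller M is more luminous → Star P.
L ratio = 10^(0.4 |ΔM|) = 10^5.429 = 268800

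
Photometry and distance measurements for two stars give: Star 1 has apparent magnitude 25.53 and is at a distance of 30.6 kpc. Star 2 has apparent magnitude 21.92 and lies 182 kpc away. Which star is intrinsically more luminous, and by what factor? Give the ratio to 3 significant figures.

Star 2 is more luminous, by a factor of 983.

Star 1: d = 30.6 kpc = 30600 pc
Star 1: M = m − 5 log₁₀ d + 5 = 25.53 − 5·4.4857 + 5 = 8.101
Star 2: d = 182 kpc = 182000 pc
Star 2: M = m − 5 log₁₀ d + 5 = 21.92 − 5·5.2601 + 5 = 0.620
ΔM = M_1 − M_2 = 8.101 − (0.620) = 7.482; smaller M is more luminous → Star 2.
L ratio = 10^(0.4 |ΔM|) = 10^2.993 = 983.3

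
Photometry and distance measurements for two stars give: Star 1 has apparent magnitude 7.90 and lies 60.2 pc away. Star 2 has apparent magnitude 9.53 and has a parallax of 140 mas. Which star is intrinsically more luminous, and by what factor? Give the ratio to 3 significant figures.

Star 1 is more luminous, by a factor of 319.

Star 1: M = m − 5 log₁₀ d + 5 = 7.90 − 5·1.7796 + 5 = 4.002
Star 2: p = 140 mas = 0.140″ → d = 1/p = 7.143 pc
Star 2: M = m − 5 log₁₀ d + 5 = 9.53 − 5·0.8539 + 5 = 10.261
ΔM = M_1 − M_2 = 4.002 − (10.261) = -6.259; smaller M is more luminous → Star 1.
L ratio = 10^(0.4 |ΔM|) = 10^2.503 = 318.7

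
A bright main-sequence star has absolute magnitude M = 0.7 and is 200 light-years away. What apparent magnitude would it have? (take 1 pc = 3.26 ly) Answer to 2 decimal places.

d = 200 ly / 3.26 = 61.35 pc
m = M + 5 log₁₀ d − 5 = 0.7 + 5·1.7878 − 5 = 4.639

m ≈ 4.64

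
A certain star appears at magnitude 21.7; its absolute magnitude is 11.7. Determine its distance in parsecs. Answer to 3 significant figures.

μ = m − M = 10.000
m − M = 5 log₁₀ d − 5
log₁₀ d = (m − M)/5 + 1 = 3.0000
d = 10^3.0000 = 1000 pc

d ≈ 1000 pc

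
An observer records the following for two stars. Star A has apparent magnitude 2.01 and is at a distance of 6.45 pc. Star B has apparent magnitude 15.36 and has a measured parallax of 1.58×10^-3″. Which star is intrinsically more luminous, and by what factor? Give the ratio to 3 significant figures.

Star A: M = m − 5 log₁₀ d + 5 = 2.01 − 5·0.8096 + 5 = 2.962
Star B: d = 1/p = 1/1.58×10^-3″ = 632.9 pc
Star B: M = m − 5 log₁₀ d + 5 = 15.36 − 5·2.8013 + 5 = 6.353
ΔM = M_A − M_B = 2.962 − (6.353) = -3.391; smaller M is more luminous → Star A.
L ratio = 10^(0.4 |ΔM|) = 10^1.356 = 22.72

Star A is more luminous, by a factor of 22.7.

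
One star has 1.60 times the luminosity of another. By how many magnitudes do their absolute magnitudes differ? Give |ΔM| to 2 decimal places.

Pogson: ΔM = −2.5 log₁₀(ratio) = −2.5 log₁₀(1.60) = −2.5 × 0.2041 = -0.510

|ΔM| ≈ 0.51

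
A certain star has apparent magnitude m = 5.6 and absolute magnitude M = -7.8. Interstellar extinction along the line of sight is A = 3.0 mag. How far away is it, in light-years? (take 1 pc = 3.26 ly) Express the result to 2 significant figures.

d ≈ 3900 ly

m − M = 5 log₁₀(d/10 pc) + A  ⇒  5.6 − (-7.8) − 3.0 = 5 log₁₀(d/10)
10.400 = 5 log₁₀(d/10)
log₁₀ d = (m − M − A)/5 + 1 = 3.0800
d = 10^3.0800 = 1202 pc
= 3919 ly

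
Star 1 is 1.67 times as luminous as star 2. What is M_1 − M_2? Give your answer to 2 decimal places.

M_1 − M_2 ≈ -0.56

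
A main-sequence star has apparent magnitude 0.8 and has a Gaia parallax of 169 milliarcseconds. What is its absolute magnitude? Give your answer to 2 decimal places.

p = 169 mas = 0.169″ → d = 1/p = 5.917 pc
5 log₁₀(d/10 pc) = 5 log₁₀(5.917) − 5 = -1.139
M = m − 5 log₁₀(d/10) = 0.8 + 1.139 = 1.939

M ≈ 1.94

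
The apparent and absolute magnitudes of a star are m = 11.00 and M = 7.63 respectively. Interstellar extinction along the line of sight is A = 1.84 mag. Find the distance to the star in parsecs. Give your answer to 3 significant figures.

m − M = 5 log₁₀(d/10 pc) + A  ⇒  11.00 − (7.63) − 1.84 = 5 log₁₀(d/10)
1.530 = 5 log₁₀(d/10)
log₁₀ d = (m − M − A)/5 + 1 = 1.3060
d = 10^1.3060 = 20.23 pc

d ≈ 20.2 pc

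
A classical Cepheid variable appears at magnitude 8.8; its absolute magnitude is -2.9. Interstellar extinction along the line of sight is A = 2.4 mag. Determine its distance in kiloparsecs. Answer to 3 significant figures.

d ≈ 0.724 kpc

m − M = 5 log₁₀(d/10 pc) + A  ⇒  8.8 − (-2.9) − 2.4 = 5 log₁₀(d/10)
9.300 = 5 log₁₀(d/10)
log₁₀ d = (m − M − A)/5 + 1 = 2.8600
d = 10^2.8600 = 724.4 pc
= 0.7244 kpc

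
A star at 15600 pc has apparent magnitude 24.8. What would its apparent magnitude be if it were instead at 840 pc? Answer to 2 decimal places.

m ≈ 18.46

Flux ∝ 1/d², so Δm = 5 log₁₀(d₂/d₁) = 5 log₁₀(840/15600) = -6.344
m₂ = m₁ + Δm = 24.8 + (-6.344) = 18.456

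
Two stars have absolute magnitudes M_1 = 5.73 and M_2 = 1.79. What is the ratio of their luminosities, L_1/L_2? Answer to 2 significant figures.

ΔM = M_1 − M_2 = 3.94
L_1/L_2 = 10^(−0.4 ΔM) = 10^-1.576 = 0.02655

L_1/L_2 ≈ 0.027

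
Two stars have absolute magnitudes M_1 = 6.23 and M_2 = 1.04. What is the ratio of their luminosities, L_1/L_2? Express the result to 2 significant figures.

L_1/L_2 ≈ 8.4×10^-3

ΔM = M_1 − M_2 = 5.19
L_1/L_2 = 10^(−0.4 ΔM) = 10^-2.076 = 8.395×10^-3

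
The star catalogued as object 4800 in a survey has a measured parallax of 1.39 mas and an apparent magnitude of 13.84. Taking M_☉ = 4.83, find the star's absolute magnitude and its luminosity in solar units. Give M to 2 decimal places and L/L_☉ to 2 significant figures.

d = 1/p = 1000/1.39 mas = 719.4 pc
M = m − 5 log₁₀ d + 5 = 13.84 − 5·2.8570 + 5 = 4.555
M − M_☉ = 4.555 − 4.83 = -0.275
L/L_☉ = 10^(−0.4 × -0.275) = 1.288

M ≈ 4.56; L/L_☉ ≈ 1.3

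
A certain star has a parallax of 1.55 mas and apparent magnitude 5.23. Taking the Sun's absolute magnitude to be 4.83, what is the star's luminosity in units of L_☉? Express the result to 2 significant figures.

d = 1/p = 1000/1.55 mas = 645.2 pc
M = m − 5 log₁₀ d + 5 = 5.23 − 5·2.8097 + 5 = -3.818
M − M_☉ = -3.818 − 4.83 = -8.648
L/L_☉ = 10^(−0.4 × -8.648) = 2880

L/L_☉ ≈ 2900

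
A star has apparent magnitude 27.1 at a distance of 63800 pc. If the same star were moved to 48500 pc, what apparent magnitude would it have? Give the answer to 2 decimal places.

m ≈ 26.50

Flux ∝ 1/d², so Δm = 5 log₁₀(d₂/d₁) = 5 log₁₀(48500/63800) = -0.595
m₂ = m₁ + Δm = 27.1 + (-0.595) = 26.505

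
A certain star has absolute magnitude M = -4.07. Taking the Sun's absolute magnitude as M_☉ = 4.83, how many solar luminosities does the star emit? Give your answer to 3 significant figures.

L/L_☉ ≈ 3630

M − M_☉ = -4.07 − 4.83 = -8.900
L/L_☉ = 10^(−0.4 (M − M_☉)) = 10^3.560 = 3631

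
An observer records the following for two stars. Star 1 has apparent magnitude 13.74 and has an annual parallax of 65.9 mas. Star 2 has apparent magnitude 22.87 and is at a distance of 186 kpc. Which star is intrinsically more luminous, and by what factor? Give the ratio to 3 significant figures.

Star 1: p = 65.9 mas = 0.0659″ → d = 1/p = 15.17 pc
Star 1: M = m − 5 log₁₀ d + 5 = 13.74 − 5·1.1811 + 5 = 12.834
Star 2: d = 186 kpc = 186000 pc
Star 2: M = m − 5 log₁₀ d + 5 = 22.87 − 5·5.2695 + 5 = 1.522
ΔM = M_1 − M_2 = 12.834 − (1.522) = 11.312; smaller M is more luminous → Star 2.
L ratio = 10^(0.4 |ΔM|) = 10^4.525 = 33480

Star 2 is more luminous, by a factor of 33500.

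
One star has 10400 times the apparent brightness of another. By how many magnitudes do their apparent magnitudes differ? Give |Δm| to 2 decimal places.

|Δm| ≈ 10.04

Pogson: Δm = −2.5 log₁₀(ratio) = −2.5 log₁₀(10400) = −2.5 × 4.0170 = -10.043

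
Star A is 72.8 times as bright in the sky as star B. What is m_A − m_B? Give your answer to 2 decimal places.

m_A − m_B ≈ -4.66

Pogson: Δm = −2.5 log₁₀(ratio) = −2.5 log₁₀(72.8) = −2.5 × 1.8621 = -4.655
Star A is brighter, so it has the smaller magnitude: the difference is negative.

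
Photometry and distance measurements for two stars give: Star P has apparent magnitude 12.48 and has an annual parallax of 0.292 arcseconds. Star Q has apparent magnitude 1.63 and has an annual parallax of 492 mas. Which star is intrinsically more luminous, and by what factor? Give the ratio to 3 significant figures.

Star Q is more luminous, by a factor of 7710.

Star P: d = 1/p = 1/0.292″ = 3.425 pc
Star P: M = m − 5 log₁₀ d + 5 = 12.48 − 5·0.5346 + 5 = 14.807
Star Q: p = 492 mas = 0.492″ → d = 1/p = 2.033 pc
Star Q: M = m − 5 log₁₀ d + 5 = 1.63 − 5·0.3080 + 5 = 5.090
ΔM = M_P − M_Q = 14.807 − (5.090) = 9.717; smaller M is more luminous → Star Q.
L ratio = 10^(0.4 |ΔM|) = 10^3.887 = 7706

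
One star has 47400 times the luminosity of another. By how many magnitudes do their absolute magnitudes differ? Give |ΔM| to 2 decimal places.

|ΔM| ≈ 11.69

Pogson: ΔM = −2.5 log₁₀(ratio) = −2.5 log₁₀(47400) = −2.5 × 4.6758 = -11.689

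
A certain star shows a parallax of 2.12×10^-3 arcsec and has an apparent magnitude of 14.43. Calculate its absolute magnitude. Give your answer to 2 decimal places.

d = 1/p = 1/2.12×10^-3″ = 471.7 pc
5 log₁₀(d/10 pc) = 5 log₁₀(471.7) − 5 = 8.368
M = m − 5 log₁₀(d/10) = 14.43 − 8.368 = 6.062

M ≈ 6.06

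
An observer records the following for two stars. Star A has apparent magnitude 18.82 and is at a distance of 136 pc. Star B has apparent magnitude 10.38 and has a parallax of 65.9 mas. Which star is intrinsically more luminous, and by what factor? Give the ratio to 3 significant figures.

Star B is more luminous, by a factor of 29.6.

Star A: M = m − 5 log₁₀ d + 5 = 18.82 − 5·2.1335 + 5 = 13.152
Star B: p = 65.9 mas = 0.0659″ → d = 1/p = 15.17 pc
Star B: M = m − 5 log₁₀ d + 5 = 10.38 − 5·1.1811 + 5 = 9.474
ΔM = M_A − M_B = 13.152 − (9.474) = 3.678; smaller M is more luminous → Star B.
L ratio = 10^(0.4 |ΔM|) = 10^1.471 = 29.59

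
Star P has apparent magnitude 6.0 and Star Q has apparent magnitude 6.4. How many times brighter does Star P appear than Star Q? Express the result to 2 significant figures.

Δm = 6.0 − (6.4) = -0.4
Flux ratio = 10^(−0.4 Δm) = 10^(−0.4 × -0.4) = 10^0.160 = 1.445

1.4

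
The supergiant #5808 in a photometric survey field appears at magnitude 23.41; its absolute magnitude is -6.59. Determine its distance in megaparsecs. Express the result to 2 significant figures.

d ≈ 10 Mpc

Distance modulus: m − M = 23.41 − (-6.59) = 30.000
m − M = 5 log₁₀ d − 5
log₁₀ d = (m − M)/5 + 1 = 7.0000
d = 10^7.0000 = 1.000×10^7 pc
= 10.00 Mpc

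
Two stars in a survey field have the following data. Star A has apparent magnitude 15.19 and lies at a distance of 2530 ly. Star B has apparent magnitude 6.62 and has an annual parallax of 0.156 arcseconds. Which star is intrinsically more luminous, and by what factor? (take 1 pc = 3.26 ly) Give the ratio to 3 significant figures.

Star A is more luminous, by a factor of 5.47.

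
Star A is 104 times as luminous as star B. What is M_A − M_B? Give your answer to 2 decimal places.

Pogson: ΔM = −2.5 log₁₀(ratio) = −2.5 log₁₀(104) = −2.5 × 2.0170 = -5.043
Star A is brighter, so it has the smaller magnitude: the difference is negative.

M_A − M_B ≈ -5.04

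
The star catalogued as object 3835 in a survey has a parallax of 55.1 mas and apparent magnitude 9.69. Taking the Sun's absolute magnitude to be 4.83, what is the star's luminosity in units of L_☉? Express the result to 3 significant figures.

L/L_☉ ≈ 0.0375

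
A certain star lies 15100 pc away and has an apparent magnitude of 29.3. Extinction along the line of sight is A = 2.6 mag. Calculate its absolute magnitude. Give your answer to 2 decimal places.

5 log₁₀(d/10 pc) = 5 log₁₀(15100) − 5 = 15.895
M = m − 5 log₁₀(d/10) − A = 29.3 − 15.895 − 2.6 = 10.805

M ≈ 10.81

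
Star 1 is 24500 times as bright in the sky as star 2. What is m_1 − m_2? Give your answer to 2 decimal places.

m_1 − m_2 ≈ -10.97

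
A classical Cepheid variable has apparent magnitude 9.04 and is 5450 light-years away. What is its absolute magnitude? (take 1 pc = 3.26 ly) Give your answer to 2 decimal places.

d = 5450 ly / 3.26 = 1672 pc
5 log₁₀(d/10 pc) = 5 log₁₀(1672) − 5 = 11.116
M = m − 5 log₁₀(d/10) = 9.04 − 11.116 = -2.076

M ≈ -2.08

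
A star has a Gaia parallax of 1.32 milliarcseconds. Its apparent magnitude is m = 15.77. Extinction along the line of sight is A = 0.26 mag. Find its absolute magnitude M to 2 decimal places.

p = 1.32 mas = 1.32×10^-3″ → d = 1/p = 757.6 pc
5 log₁₀(d/10 pc) = 5 log₁₀(757.6) − 5 = 9.397
M = m − 5 log₁₀(d/10) − A = 15.77 − 9.397 − 0.26 = 6.113

M ≈ 6.11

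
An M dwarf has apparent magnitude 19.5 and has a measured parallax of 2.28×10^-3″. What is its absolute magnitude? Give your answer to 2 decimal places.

M ≈ 11.29

d = 1/p = 1/2.28×10^-3″ = 438.6 pc
5 log₁₀(d/10 pc) = 5 log₁₀(438.6) − 5 = 8.210
M = m − 5 log₁₀(d/10) = 19.5 − 8.210 = 11.290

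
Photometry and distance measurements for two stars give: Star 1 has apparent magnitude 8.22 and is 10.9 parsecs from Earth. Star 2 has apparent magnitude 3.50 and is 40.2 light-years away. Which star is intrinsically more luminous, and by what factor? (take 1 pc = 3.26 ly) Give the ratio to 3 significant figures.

Star 1: M = m − 5 log₁₀ d + 5 = 8.22 − 5·1.0374 + 5 = 8.033
Star 2: d = 40.2 ly / 3.26 = 12.33 pc
Star 2: M = m − 5 log₁₀ d + 5 = 3.50 − 5·1.0910 + 5 = 3.045
ΔM = M_1 − M_2 = 8.033 − (3.045) = 4.988; smaller M is more luminous → Star 2.
L ratio = 10^(0.4 |ΔM|) = 10^1.995 = 98.89

Star 2 is more luminous, by a factor of 98.9.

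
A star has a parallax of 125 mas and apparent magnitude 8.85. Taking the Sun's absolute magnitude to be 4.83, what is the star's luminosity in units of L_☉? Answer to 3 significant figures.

L/L_☉ ≈ 0.0158

d = 1/p = 1000/125 mas = 8.000 pc
M = m − 5 log₁₀ d + 5 = 8.85 − 5·0.9031 + 5 = 9.335
M − M_☉ = 9.335 − 4.83 = 4.505
L/L_☉ = 10^(−0.4 × 4.505) = 0.01578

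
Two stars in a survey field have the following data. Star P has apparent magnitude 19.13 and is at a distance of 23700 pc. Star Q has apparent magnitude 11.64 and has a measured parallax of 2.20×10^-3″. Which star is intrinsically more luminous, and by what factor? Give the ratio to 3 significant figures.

Star P is more luminous, by a factor of 2.74.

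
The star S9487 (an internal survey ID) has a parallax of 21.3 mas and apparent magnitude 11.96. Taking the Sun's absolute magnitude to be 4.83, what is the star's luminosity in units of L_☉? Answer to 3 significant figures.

d = 1/p = 1000/21.3 mas = 46.95 pc
M = m − 5 log₁₀ d + 5 = 11.96 − 5·1.6716 + 5 = 8.602
M − M_☉ = 8.602 − 4.83 = 3.772
L/L_☉ = 10^(−0.4 × 3.772) = 0.03099

L/L_☉ ≈ 0.0310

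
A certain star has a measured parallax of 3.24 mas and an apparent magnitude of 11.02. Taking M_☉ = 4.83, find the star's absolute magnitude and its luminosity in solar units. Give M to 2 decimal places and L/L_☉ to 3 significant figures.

d = 1/p = 1000/3.24 mas = 308.6 pc
M = m − 5 log₁₀ d + 5 = 11.02 − 5·2.4895 + 5 = 3.573
M − M_☉ = 3.573 − 4.83 = -1.257
L/L_☉ = 10^(−0.4 × -1.257) = 3.184

M ≈ 3.57; L/L_☉ ≈ 3.18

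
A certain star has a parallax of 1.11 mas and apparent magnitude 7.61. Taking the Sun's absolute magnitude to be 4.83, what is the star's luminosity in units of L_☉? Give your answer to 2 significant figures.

d = 1/p = 1000/1.11 mas = 900.9 pc
M = m − 5 log₁₀ d + 5 = 7.61 − 5·2.9547 + 5 = -2.163
M − M_☉ = -2.163 − 4.83 = -6.993
L/L_☉ = 10^(−0.4 × -6.993) = 627.1

L/L_☉ ≈ 630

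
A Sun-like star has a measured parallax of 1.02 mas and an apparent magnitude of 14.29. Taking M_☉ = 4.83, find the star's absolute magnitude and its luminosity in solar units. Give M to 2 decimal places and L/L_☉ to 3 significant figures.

M ≈ 4.33; L/L_☉ ≈ 1.58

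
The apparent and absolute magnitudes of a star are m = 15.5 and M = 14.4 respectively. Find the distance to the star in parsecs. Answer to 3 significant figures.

d ≈ 16.6 pc

Distance modulus: m − M = 15.5 − (14.4) = 1.100
m − M = 5 log₁₀ d − 5
log₁₀ d = (m − M)/5 + 1 = 1.2200
d = 10^1.2200 = 16.60 pc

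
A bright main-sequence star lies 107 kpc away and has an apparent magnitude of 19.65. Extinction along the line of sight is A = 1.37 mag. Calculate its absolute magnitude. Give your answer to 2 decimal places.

M ≈ -1.87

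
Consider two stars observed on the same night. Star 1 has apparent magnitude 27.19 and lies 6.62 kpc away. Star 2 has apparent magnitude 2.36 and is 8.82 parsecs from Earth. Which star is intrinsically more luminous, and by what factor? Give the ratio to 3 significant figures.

Star 1: d = 6.62 kpc = 6620 pc
Star 1: M = m − 5 log₁₀ d + 5 = 27.19 − 5·3.8209 + 5 = 13.086
Star 2: M = m − 5 log₁₀ d + 5 = 2.36 − 5·0.9455 + 5 = 2.633
ΔM = M_1 − M_2 = 13.086 − (2.633) = 10.453; smaller M is more luminous → Star 2.
L ratio = 10^(0.4 |ΔM|) = 10^4.181 = 15180

Star 2 is more luminous, by a factor of 15200.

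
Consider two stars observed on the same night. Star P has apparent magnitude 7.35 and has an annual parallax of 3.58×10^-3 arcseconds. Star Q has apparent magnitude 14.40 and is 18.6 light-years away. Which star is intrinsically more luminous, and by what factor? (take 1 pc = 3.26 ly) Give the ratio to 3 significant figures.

Star P: d = 1/p = 1/3.58×10^-3″ = 279.3 pc
Star P: M = m − 5 log₁₀ d + 5 = 7.35 − 5·2.4461 + 5 = 0.119
Star Q: d = 18.6 ly / 3.26 = 5.706 pc
Star Q: M = m − 5 log₁₀ d + 5 = 14.40 − 5·0.7563 + 5 = 15.619
ΔM = M_P − M_Q = 0.119 − (15.619) = -15.499; smaller M is more luminous → Star P.
L ratio = 10^(0.4 |ΔM|) = 10^6.200 = 1.584×10^6

Star P is more luminous, by a factor of 1.58×10^6.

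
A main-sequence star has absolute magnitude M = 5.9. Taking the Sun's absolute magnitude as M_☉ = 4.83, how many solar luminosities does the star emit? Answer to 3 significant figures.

M − M_☉ = 5.9 − 4.83 = 1.070
L/L_☉ = 10^(−0.4 (M − M_☉)) = 10^-0.428 = 0.3733

L/L_☉ ≈ 0.373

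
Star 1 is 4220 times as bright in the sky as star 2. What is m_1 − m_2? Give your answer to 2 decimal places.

m_1 − m_2 ≈ -9.06

Pogson: Δm = −2.5 log₁₀(ratio) = −2.5 log₁₀(4220) = −2.5 × 3.6253 = -9.063
Star 1 is brighter, so it has the smaller magnitude: the difference is negative.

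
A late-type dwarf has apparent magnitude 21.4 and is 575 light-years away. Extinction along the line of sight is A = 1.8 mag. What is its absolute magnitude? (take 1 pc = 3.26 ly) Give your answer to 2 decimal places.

d = 575 ly / 3.26 = 176.4 pc
5 log₁₀(d/10 pc) = 5 log₁₀(176.4) − 5 = 6.232
M = m − 5 log₁₀(d/10) − A = 21.4 − 6.232 − 1.8 = 13.368

M ≈ 13.37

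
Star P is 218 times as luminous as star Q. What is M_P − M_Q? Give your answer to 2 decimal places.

Pogson: ΔM = −2.5 log₁₀(ratio) = −2.5 log₁₀(218) = −2.5 × 2.3385 = -5.846
Star P is brighter, so it has the smaller magnitude: the difference is negative.

M_P − M_Q ≈ -5.85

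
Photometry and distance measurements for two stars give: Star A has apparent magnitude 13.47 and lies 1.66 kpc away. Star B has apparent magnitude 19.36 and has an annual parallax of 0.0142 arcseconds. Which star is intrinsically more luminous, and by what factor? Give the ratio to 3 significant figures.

Star A: d = 1.66 kpc = 1660 pc
Star A: M = m − 5 log₁₀ d + 5 = 13.47 − 5·3.2201 + 5 = 2.369
Star B: d = 1/p = 1/0.0142″ = 70.42 pc
Star B: M = m − 5 log₁₀ d + 5 = 19.36 − 5·1.8477 + 5 = 15.121
ΔM = M_A − M_B = 2.369 − (15.121) = -12.752; smaller M is more luminous → Star A.
L ratio = 10^(0.4 |ΔM|) = 10^5.101 = 126100

Star A is more luminous, by a factor of 126000.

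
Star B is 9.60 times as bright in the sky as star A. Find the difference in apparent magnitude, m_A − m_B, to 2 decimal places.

m_A − m_B ≈ 2.46

Pogson: Δm = −2.5 log₁₀(ratio) = −2.5 log₁₀(9.60) = −2.5 × 0.9823 = -2.456
Star B is brighter so has the smaller magnitude: m_A − m_B is positive.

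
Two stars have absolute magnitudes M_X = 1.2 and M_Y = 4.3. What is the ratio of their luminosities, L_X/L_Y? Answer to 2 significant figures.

L_X/L_Y ≈ 17

ΔM = M_X − M_Y = -3.1
L_X/L_Y = 10^(−0.4 ΔM) = 10^1.240 = 17.38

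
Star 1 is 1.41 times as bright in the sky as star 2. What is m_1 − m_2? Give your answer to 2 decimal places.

Pogson: Δm = −2.5 log₁₀(ratio) = −2.5 log₁₀(1.41) = −2.5 × 0.1492 = -0.373
Star 1 is brighter, so it has the smaller magnitude: the difference is negative.

m_1 − m_2 ≈ -0.37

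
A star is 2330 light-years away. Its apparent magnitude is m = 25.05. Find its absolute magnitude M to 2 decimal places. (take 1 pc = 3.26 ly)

M ≈ 15.78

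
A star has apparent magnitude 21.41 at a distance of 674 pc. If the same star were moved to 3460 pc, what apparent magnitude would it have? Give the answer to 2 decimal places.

Flux ∝ 1/d², so Δm = 5 log₁₀(d₂/d₁) = 5 log₁₀(3460/674) = 3.552
m₂ = m₁ + Δm = 21.41 + (3.552) = 24.962

m ≈ 24.96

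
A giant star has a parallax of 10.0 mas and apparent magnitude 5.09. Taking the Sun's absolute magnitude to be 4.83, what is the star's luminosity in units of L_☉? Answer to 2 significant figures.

L/L_☉ ≈ 79

d = 1/p = 1000/10.0 mas = 100.0 pc
M = m − 5 log₁₀ d + 5 = 5.09 − 5·2.0000 + 5 = 0.090
M − M_☉ = 0.090 − 4.83 = -4.740
L/L_☉ = 10^(−0.4 × -4.740) = 78.70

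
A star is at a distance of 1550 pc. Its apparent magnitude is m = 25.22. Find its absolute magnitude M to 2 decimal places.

M ≈ 14.27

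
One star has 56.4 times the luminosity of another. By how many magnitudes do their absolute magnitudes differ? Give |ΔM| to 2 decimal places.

|ΔM| ≈ 4.38

Pogson: ΔM = −2.5 log₁₀(ratio) = −2.5 log₁₀(56.4) = −2.5 × 1.7513 = -4.378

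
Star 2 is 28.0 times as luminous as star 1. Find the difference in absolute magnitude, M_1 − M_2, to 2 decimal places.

Pogson: ΔM = −2.5 log₁₀(ratio) = −2.5 log₁₀(28.0) = −2.5 × 1.4472 = -3.618
Star 2 is brighter so has the smaller magnitude: M_1 − M_2 is positive.

M_1 − M_2 ≈ 3.62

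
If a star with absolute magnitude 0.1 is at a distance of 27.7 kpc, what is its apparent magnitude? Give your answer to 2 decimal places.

m ≈ 17.31

d = 27.7 kpc = 27700 pc
m = M + 5 log₁₀ d − 5 = 0.1 + 5·4.4425 − 5 = 17.312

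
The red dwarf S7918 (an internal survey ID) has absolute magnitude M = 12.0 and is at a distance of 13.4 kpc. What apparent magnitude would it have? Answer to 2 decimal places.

m ≈ 27.64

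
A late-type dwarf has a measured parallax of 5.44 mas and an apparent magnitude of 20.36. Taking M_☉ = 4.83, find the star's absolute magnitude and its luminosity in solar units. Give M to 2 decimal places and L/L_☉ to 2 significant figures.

d = 1/p = 1000/5.44 mas = 183.8 pc
M = m − 5 log₁₀ d + 5 = 20.36 − 5·2.2644 + 5 = 14.038
M − M_☉ = 14.038 − 4.83 = 9.208
L/L_☉ = 10^(−0.4 × 9.208) = 2.074×10^-4

M ≈ 14.04; L/L_☉ ≈ 2.1×10^-4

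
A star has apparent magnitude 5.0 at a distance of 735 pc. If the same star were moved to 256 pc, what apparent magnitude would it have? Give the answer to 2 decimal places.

Flux ∝ 1/d², so Δm = 5 log₁₀(d₂/d₁) = 5 log₁₀(256/735) = -2.290
m₂ = m₁ + Δm = 5.0 + (-2.290) = 2.710

m ≈ 2.71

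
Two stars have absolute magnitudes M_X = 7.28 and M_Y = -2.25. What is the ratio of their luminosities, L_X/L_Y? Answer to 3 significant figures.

ΔM = M_X − M_Y = 9.53
L_X/L_Y = 10^(−0.4 ΔM) = 10^-3.812 = 1.542×10^-4

L_X/L_Y ≈ 1.54×10^-4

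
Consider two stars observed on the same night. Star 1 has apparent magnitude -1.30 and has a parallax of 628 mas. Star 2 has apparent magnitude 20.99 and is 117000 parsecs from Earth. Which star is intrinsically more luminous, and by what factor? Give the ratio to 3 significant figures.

Star 1: p = 628 mas = 0.628″ → d = 1/p = 1.592 pc
Star 1: M = m − 5 log₁₀ d + 5 = -1.30 − 5·0.2020 + 5 = 2.690
Star 2: M = m − 5 log₁₀ d + 5 = 20.99 − 5·5.0682 + 5 = 0.649
ΔM = M_1 − M_2 = 2.690 − (0.649) = 2.041; smaller M is more luminous → Star 2.
L ratio = 10^(0.4 |ΔM|) = 10^0.816 = 6.551

Star 2 is more luminous, by a factor of 6.55.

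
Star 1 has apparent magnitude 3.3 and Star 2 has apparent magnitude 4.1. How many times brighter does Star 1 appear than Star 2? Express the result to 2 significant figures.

2.1

Δm = 3.3 − (4.1) = -0.8
Flux ratio = 10^(−0.4 Δm) = 10^(−0.4 × -0.8) = 10^0.320 = 2.089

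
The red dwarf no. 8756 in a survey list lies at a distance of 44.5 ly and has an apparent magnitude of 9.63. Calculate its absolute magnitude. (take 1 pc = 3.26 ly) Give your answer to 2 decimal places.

M ≈ 8.95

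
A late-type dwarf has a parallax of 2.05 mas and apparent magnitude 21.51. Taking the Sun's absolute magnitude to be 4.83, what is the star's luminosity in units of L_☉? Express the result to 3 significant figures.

d = 1/p = 1000/2.05 mas = 487.8 pc
M = m − 5 log₁₀ d + 5 = 21.51 − 5·2.6882 + 5 = 13.069
M − M_☉ = 13.069 − 4.83 = 8.239
L/L_☉ = 10^(−0.4 × 8.239) = 5.064×10^-4

L/L_☉ ≈ 5.06×10^-4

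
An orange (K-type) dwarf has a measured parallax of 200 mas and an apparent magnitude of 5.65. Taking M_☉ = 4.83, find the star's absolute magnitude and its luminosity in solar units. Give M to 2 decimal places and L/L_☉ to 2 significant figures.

d = 1/p = 1000/200 mas = 5.000 pc
M = m − 5 log₁₀ d + 5 = 5.65 − 5·0.6990 + 5 = 7.155
M − M_☉ = 7.155 − 4.83 = 2.325
L/L_☉ = 10^(−0.4 × 2.325) = 0.1175

M ≈ 7.16; L/L_☉ ≈ 0.12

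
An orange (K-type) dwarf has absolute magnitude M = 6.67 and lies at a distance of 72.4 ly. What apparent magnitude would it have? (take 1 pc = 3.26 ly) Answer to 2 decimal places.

d = 72.4 ly / 3.26 = 22.21 pc
m = M + 5 log₁₀ d − 5 = 6.67 + 5·1.3465 − 5 = 8.403

m ≈ 8.40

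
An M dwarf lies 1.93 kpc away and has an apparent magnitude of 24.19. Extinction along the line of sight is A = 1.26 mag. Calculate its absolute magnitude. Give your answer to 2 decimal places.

d = 1.93 kpc = 1930 pc
5 log₁₀(d/10 pc) = 5 log₁₀(1930) − 5 = 11.428
M = m − 5 log₁₀(d/10) − A = 24.19 − 11.428 − 1.26 = 11.502

M ≈ 11.50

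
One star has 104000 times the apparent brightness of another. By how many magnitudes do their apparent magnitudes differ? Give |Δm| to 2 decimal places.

|Δm| ≈ 12.54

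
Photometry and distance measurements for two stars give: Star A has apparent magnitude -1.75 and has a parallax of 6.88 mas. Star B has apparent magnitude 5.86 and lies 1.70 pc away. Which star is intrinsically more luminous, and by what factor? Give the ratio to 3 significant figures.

Star A is more luminous, by a factor of 8.09×10^6.

Star A: p = 6.88 mas = 6.88×10^-3″ → d = 1/p = 145.3 pc
Star A: M = m − 5 log₁₀ d + 5 = -1.75 − 5·2.1624 + 5 = -7.562
Star B: M = m − 5 log₁₀ d + 5 = 5.86 − 5·0.2304 + 5 = 9.708
ΔM = M_A − M_B = -7.562 − (9.708) = -17.270; smaller M is more luminous → Star A.
L ratio = 10^(0.4 |ΔM|) = 10^6.908 = 8.090×10^6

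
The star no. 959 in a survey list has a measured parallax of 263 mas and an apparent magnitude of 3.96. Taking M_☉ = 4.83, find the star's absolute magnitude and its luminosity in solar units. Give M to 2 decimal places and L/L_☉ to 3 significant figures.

d = 1/p = 1000/263 mas = 3.802 pc
M = m − 5 log₁₀ d + 5 = 3.96 − 5·0.5800 + 5 = 6.060
M − M_☉ = 6.060 − 4.83 = 1.230
L/L_☉ = 10^(−0.4 × 1.230) = 0.3222

M ≈ 6.06; L/L_☉ ≈ 0.322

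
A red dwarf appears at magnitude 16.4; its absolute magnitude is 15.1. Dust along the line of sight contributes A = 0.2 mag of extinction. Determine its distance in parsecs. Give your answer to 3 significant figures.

m − M = 5 log₁₀(d/10 pc) + A  ⇒  16.4 − (15.1) − 0.2 = 5 log₁₀(d/10)
1.100 = 5 log₁₀(d/10)
log₁₀ d = (m − M − A)/5 + 1 = 1.2200
d = 10^1.2200 = 16.60 pc

d ≈ 16.6 pc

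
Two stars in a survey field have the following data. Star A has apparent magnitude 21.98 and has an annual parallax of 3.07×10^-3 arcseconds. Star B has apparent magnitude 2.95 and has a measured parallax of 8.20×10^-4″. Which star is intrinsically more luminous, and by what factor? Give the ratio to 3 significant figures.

Star A: d = 1/p = 1/3.07×10^-3″ = 325.7 pc
Star A: M = m − 5 log₁₀ d + 5 = 21.98 − 5·2.5129 + 5 = 14.416
Star B: d = 1/p = 1/8.20×10^-4″ = 1220 pc
Star B: M = m − 5 log₁₀ d + 5 = 2.95 − 5·3.0862 + 5 = -7.481
ΔM = M_A − M_B = 14.416 − (-7.481) = 21.897; smaller M is more luminous → Star B.
L ratio = 10^(0.4 |ΔM|) = 10^8.759 = 5.737×10^8

Star B is more luminous, by a factor of 5.74×10^8.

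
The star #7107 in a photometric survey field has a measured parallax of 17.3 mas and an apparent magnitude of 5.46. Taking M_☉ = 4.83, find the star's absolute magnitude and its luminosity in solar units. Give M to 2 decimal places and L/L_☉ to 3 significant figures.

M ≈ 1.65; L/L_☉ ≈ 18.7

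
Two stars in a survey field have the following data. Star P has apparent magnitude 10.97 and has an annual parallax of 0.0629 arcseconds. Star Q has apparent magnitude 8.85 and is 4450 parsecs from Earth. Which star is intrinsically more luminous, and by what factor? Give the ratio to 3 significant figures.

Star Q is more luminous, by a factor of 552000.

Star P: d = 1/p = 1/0.0629″ = 15.90 pc
Star P: M = m − 5 log₁₀ d + 5 = 10.97 − 5·1.2013 + 5 = 9.963
Star Q: M = m − 5 log₁₀ d + 5 = 8.85 − 5·3.6484 + 5 = -4.392
ΔM = M_P − M_Q = 9.963 − (-4.392) = 14.355; smaller M is more luminous → Star Q.
L ratio = 10^(0.4 |ΔM|) = 10^5.742 = 552100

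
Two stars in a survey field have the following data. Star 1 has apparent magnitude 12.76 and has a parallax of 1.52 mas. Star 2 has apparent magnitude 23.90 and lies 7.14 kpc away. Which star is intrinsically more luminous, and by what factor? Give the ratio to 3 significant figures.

Star 1: p = 1.52 mas = 1.52×10^-3″ → d = 1/p = 657.9 pc
Star 1: M = m − 5 log₁₀ d + 5 = 12.76 − 5·2.8182 + 5 = 3.669
Star 2: d = 7.14 kpc = 7140 pc
Star 2: M = m − 5 log₁₀ d + 5 = 23.90 − 5·3.8537 + 5 = 9.632
ΔM = M_1 − M_2 = 3.669 − (9.632) = -5.962; smaller M is more luminous → Star 1.
L ratio = 10^(0.4 |ΔM|) = 10^2.385 = 242.6

Star 1 is more luminous, by a factor of 243.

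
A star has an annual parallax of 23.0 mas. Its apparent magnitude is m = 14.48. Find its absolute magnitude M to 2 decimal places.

M ≈ 11.29

p = 23.0 mas = 0.0230″ → d = 1/p = 43.48 pc
5 log₁₀(d/10 pc) = 5 log₁₀(43.48) − 5 = 3.191
M = m − 5 log₁₀(d/10) = 14.48 − 3.191 = 11.289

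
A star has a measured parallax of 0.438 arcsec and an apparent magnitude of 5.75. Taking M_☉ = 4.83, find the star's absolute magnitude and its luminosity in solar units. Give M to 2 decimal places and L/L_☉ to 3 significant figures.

d = 1/p = 1/0.438″ = 2.283 pc
M = m − 5 log₁₀ d + 5 = 5.75 − 5·0.3585 + 5 = 8.957
M − M_☉ = 8.957 − 4.83 = 4.127
L/L_☉ = 10^(−0.4 × 4.127) = 0.02234

M ≈ 8.96; L/L_☉ ≈ 0.0223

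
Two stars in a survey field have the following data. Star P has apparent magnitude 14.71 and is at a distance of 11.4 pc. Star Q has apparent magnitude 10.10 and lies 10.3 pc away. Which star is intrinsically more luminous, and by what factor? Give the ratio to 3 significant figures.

Star Q is more luminous, by a factor of 57.0.

Star P: M = m − 5 log₁₀ d + 5 = 14.71 − 5·1.0569 + 5 = 14.425
Star Q: M = m − 5 log₁₀ d + 5 = 10.10 − 5·1.0128 + 5 = 10.036
ΔM = M_P − M_Q = 14.425 − (10.036) = 4.390; smaller M is more luminous → Star Q.
L ratio = 10^(0.4 |ΔM|) = 10^1.756 = 57.00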